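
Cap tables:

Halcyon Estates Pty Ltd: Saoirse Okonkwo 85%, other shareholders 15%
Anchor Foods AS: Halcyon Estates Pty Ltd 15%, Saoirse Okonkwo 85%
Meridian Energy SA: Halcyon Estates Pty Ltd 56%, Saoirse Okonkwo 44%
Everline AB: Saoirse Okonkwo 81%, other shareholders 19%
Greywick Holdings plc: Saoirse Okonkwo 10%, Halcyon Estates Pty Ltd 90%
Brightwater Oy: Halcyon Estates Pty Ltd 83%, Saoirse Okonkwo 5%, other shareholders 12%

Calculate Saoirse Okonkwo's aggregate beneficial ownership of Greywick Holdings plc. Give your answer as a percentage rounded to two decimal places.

Saoirse reaches Greywick along 2 paths.
Direct stake: 10% = 10%.
Via Halcyon: 85% × 90% = 76.5%.
Total: 10% + 76.5% = 86.5%.
Rounded: 86.50%.

86.50%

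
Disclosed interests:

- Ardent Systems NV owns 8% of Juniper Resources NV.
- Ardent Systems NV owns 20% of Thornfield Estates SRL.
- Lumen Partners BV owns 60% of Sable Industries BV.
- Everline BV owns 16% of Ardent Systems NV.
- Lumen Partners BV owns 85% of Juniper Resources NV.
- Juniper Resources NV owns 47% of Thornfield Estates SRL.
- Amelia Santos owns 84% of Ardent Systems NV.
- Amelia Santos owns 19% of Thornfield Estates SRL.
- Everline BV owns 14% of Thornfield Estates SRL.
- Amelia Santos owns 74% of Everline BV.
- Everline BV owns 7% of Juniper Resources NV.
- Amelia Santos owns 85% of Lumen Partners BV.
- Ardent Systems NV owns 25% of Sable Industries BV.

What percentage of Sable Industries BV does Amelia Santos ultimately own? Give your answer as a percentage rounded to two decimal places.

74.96%

Amelia reaches Sable along 3 paths.
Via Ardent: 84% × 25% = 21%.
Via Everline → Ardent: 74% × 16% × 25% = 2.96%.
Via Lumen: 85% × 60% = 51%.
Total: 21% + 2.96% + 51% = 74.96%.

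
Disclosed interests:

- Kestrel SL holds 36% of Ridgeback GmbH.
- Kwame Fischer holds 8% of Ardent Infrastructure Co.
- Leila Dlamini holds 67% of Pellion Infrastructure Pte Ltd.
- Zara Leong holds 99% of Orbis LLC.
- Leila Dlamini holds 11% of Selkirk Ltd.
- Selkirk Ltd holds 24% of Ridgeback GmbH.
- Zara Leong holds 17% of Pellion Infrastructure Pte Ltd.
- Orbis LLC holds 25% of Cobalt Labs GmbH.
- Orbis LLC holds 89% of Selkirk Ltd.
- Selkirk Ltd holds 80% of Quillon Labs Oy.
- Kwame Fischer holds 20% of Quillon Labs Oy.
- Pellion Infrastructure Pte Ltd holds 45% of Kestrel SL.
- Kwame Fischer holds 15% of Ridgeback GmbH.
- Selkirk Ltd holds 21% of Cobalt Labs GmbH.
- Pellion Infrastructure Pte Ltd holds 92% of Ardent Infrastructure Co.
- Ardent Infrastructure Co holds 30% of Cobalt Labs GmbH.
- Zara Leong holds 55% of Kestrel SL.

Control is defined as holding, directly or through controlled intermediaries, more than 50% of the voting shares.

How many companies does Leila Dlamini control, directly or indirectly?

2

Leila holds 67% of Pellion, so Leila controls Pellion.
Pellion holds 92% of Ardent, so Leila controls Ardent.
No other company's threshold is met.
Leila controls 2 companies.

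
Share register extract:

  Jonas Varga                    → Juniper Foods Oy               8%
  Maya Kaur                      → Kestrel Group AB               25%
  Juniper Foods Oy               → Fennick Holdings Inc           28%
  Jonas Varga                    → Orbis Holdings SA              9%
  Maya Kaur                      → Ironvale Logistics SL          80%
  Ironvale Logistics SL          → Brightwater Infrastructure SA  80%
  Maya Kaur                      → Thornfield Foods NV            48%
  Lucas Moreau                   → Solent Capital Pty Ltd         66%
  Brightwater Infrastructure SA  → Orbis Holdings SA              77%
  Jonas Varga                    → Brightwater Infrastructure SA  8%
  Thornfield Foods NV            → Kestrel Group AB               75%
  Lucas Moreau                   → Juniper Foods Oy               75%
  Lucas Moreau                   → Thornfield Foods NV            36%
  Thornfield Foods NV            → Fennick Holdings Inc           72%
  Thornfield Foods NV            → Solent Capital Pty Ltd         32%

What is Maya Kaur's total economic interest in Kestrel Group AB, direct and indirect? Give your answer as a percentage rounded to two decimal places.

Maya reaches Kestrel along 2 paths.
Direct stake: 25% = 25%.
Via Thornfield: 48% × 75% = 36%.
Total: 25% + 36% = 61%.
Rounded: 61.00%.

61.00%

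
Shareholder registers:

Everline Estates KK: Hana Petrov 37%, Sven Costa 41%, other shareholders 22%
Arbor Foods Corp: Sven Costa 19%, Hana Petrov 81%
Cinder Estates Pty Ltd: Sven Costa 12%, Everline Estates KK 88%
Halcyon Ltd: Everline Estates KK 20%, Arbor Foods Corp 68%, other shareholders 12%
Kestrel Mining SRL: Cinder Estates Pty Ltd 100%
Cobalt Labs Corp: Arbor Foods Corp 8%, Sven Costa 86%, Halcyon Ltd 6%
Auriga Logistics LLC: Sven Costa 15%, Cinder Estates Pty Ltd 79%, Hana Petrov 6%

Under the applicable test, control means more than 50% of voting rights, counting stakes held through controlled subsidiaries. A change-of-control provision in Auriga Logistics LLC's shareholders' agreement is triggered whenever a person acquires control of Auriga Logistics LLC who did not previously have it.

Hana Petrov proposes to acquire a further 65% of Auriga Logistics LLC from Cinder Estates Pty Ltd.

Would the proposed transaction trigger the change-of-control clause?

Yes

The purchase adds only to Hana's holdings (Cinder's stake shrinks), so Hana is the only person who could newly come to control Auriga.
Hana holds 81% of Arbor, so Hana controls Arbor.
Arbor holds 68% of Halcyon, so Hana controls Halcyon.
In Auriga, Hana's side holds only 6%, not > 50%.
So before the transaction, Hana does not control Auriga.
After the purchase, Hana's direct stake in Auriga rises to 6% + 65% = 71%, and Cinder's stake falls to 14%.
Hana holds 71% of Auriga, so Hana controls Auriga.
Hana did not control Auriga before and does after, so the clause is triggered.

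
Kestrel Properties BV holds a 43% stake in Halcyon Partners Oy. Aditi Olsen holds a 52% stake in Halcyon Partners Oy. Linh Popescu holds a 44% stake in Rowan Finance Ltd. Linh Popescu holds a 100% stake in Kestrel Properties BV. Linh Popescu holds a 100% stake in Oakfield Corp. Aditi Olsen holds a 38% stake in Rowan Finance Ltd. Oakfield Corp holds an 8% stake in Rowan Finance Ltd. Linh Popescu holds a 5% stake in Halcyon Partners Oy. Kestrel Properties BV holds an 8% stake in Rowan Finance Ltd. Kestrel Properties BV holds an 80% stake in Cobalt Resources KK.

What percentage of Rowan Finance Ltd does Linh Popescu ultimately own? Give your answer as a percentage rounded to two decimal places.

60.00%

Linh reaches Rowan along 3 paths.
Direct stake: 44% = 44%.
Via Oakfield: 100% × 8% = 8%.
Via Kestrel: 100% × 8% = 8%.
Total: 44% + 8% + 8% = 60%.
Rounded: 60.00%.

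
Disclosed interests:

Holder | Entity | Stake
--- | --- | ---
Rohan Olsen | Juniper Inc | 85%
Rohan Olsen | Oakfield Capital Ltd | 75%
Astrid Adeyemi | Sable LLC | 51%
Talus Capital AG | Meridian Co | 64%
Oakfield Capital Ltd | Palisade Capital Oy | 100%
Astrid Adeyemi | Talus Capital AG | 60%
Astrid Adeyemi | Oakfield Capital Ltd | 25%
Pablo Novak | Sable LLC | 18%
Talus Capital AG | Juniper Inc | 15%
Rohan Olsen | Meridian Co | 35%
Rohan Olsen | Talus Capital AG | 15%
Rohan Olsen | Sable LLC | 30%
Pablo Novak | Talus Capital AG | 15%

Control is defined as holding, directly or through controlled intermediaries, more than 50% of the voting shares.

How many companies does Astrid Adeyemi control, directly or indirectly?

Astrid holds 51% of Sable, so Astrid controls Sable.
Astrid holds 60% of Talus, so Astrid controls Talus.
Talus holds 64% of Meridian, so Astrid controls Meridian.
No other company's threshold is met.
Astrid controls 3 companies.

3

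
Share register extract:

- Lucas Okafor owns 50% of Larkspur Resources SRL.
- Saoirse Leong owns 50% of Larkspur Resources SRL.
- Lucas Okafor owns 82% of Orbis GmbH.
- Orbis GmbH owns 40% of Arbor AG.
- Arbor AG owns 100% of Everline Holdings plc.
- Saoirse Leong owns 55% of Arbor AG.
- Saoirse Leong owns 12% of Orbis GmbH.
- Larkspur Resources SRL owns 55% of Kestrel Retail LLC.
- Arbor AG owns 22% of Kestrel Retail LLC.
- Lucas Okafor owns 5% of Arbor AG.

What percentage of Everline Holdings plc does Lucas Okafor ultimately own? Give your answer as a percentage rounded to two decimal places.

37.80%

Lucas reaches Everline along 2 paths.
Via Arbor: 5% × 100% = 5%.
Via Orbis → Arbor: 82% × 40% × 100% = 32.8%.
Total: 5% + 32.8% = 37.8%.
Rounded: 37.80%.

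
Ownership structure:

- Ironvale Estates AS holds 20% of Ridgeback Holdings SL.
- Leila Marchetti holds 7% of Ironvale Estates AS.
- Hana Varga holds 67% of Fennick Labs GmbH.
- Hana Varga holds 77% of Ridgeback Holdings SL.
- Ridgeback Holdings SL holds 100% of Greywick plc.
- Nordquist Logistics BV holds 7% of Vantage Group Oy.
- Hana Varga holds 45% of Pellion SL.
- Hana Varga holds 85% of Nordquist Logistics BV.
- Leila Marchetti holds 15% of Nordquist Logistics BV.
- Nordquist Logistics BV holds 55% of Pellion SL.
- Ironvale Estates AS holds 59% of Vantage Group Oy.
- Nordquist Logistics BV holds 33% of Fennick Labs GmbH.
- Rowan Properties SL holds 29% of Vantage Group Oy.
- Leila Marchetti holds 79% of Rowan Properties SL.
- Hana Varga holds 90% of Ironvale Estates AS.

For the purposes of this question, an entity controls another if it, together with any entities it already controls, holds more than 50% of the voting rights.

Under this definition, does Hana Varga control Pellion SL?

Yes

Hana holds 85% of Nordquist, so Hana controls Nordquist.
Hana and Nordquist together hold 45% + 55% = 100% of Pellion, so Hana controls Pellion.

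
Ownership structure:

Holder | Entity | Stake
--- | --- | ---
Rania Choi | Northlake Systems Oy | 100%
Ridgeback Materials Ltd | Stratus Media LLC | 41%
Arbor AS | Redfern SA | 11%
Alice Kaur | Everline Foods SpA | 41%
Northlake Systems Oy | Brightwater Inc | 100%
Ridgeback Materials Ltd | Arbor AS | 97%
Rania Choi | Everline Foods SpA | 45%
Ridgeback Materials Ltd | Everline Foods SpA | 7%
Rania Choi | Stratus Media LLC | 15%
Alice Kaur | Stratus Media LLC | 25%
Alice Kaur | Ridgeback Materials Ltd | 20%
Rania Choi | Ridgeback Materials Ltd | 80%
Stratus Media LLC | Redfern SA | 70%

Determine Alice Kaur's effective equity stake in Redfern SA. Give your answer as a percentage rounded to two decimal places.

25.37%

Alice reaches Redfern along 3 paths.
Via Stratus: 25% × 70% = 17.5%.
Via Ridgeback → Stratus: 20% × 41% × 70% = 5.74%.
Via Ridgeback → Arbor: 20% × 97% × 11% = 2.134%.
Total: 17.5% + 5.74% + 2.134% = 25.374%.
Rounded: 25.37%.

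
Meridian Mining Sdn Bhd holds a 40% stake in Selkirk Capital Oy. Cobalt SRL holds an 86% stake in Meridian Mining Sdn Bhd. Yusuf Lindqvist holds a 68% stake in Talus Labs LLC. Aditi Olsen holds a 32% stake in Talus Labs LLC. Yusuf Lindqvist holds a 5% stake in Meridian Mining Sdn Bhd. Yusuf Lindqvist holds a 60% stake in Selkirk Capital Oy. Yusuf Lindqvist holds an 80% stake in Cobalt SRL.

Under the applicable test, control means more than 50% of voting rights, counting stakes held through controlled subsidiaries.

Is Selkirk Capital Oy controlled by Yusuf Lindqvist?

Yusuf holds 80% of Cobalt, so Yusuf controls Cobalt.
Yusuf and Cobalt together hold 5% + 86% = 91% of Meridian, so Yusuf controls Meridian.
Meridian and Yusuf together hold 40% + 60% = 100% of Selkirk, so Yusuf controls Selkirk.

Yes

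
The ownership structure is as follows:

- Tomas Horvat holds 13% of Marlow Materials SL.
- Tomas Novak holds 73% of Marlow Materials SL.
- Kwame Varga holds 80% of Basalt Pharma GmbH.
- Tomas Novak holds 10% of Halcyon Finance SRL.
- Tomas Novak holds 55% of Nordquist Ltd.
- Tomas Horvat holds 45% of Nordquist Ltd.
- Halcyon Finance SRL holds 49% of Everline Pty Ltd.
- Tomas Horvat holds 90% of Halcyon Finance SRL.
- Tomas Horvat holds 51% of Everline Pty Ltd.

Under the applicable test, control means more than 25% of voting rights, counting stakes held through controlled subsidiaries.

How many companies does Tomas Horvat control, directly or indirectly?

Tomas Horvat holds 90% of Halcyon, so Tomas Horvat controls Halcyon.
Tomas Horvat holds 45% of Nordquist, so Tomas Horvat controls Nordquist.
Tomas Horvat and Halcyon together hold 51% + 49% = 100% of Everline, so Tomas Horvat controls Everline.
No other company's threshold is met.
Tomas Horvat controls 3 companies.

3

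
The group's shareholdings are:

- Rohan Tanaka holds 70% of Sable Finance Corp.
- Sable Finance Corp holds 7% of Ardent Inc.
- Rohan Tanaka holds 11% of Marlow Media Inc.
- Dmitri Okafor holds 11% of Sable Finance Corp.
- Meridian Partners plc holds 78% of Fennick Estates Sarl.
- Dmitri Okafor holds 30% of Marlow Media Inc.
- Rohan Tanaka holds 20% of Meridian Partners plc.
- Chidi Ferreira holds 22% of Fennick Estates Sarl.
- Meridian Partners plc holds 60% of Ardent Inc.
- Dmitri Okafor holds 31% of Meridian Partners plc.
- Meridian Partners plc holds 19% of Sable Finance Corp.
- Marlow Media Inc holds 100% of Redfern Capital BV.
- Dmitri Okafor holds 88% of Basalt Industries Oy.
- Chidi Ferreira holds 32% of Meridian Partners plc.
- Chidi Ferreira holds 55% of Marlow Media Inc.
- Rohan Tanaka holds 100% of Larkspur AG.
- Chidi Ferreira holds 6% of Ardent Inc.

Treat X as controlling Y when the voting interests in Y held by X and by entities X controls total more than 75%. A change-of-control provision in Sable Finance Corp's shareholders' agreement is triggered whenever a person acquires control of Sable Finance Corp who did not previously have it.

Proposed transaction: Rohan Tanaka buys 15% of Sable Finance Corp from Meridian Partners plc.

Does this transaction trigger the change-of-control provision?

Yes

The purchase adds only to Rohan's holdings (Meridian's stake shrinks), so Rohan is the only person who could newly come to control Sable.
Rohan holds 100% of Larkspur, so Rohan controls Larkspur.
In Sable, Rohan's side holds only 70%, not > 75%.
So before the transaction, Rohan does not control Sable.
After the purchase, Rohan's direct stake in Sable rises to 70% + 15% = 85%, and Meridian's stake falls to 4%.
Rohan holds 85% of Sable, so Rohan controls Sable.
Rohan did not control Sable before and does after, so the clause is triggered.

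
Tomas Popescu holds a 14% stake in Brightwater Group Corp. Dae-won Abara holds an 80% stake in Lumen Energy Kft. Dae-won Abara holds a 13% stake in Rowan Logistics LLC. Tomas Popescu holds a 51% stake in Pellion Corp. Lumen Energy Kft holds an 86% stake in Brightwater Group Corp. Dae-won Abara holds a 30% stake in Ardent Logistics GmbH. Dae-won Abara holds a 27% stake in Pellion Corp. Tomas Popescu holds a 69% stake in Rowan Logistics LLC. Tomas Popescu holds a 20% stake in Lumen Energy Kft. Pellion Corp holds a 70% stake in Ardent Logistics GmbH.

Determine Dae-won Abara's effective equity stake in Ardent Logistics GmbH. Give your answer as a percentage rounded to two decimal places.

48.90%

Dae-won reaches Ardent along 2 paths.
Via Pellion: 27% × 70% = 18.9%.
Direct stake: 30% = 30%.
Total: 18.9% + 30% = 48.9%.
Rounded: 48.90%.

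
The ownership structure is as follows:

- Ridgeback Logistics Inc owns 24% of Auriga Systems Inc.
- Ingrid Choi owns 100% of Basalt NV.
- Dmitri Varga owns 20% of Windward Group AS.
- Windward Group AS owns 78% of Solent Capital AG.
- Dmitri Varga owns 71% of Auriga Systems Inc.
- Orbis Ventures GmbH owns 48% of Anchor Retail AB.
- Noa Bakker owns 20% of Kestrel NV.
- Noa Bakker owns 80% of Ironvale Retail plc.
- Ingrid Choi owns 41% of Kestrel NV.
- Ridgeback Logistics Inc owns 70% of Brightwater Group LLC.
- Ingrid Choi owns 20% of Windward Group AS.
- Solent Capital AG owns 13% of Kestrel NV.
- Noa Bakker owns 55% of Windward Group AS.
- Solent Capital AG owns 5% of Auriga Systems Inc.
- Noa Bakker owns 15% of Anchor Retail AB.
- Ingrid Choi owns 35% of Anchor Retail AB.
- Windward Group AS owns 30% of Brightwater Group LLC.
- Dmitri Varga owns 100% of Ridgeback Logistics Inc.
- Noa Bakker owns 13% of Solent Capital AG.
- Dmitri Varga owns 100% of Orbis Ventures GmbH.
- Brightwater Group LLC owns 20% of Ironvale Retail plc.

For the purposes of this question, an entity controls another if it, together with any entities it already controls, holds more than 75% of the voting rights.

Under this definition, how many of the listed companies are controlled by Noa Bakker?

1

Noa holds 80% of Ironvale, so Noa controls Ironvale.
No other company's threshold is met.
Noa controls 1 company.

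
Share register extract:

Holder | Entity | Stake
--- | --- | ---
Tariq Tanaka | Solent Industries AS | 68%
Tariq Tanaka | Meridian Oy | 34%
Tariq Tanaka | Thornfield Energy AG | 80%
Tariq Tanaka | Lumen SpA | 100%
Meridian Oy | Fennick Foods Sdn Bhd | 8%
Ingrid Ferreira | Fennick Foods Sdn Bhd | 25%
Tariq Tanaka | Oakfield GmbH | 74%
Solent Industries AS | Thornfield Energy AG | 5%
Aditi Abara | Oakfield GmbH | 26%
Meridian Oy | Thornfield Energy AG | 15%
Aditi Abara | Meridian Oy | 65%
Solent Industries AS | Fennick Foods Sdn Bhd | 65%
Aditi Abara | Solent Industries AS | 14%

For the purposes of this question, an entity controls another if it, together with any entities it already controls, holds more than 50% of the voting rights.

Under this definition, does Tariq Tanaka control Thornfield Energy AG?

Tariq holds 68% of Solent, so Tariq controls Solent.
Tariq and Solent together hold 80% + 5% = 85% of Thornfield, so Tariq controls Thornfield.

Yes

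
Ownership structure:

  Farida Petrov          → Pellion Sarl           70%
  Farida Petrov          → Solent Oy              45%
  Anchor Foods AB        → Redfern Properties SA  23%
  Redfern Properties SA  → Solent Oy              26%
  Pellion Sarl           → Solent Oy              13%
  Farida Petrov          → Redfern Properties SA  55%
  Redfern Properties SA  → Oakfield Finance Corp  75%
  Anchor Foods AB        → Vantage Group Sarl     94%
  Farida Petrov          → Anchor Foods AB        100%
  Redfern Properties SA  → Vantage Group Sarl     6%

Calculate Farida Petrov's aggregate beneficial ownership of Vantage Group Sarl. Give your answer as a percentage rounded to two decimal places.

Farida reaches Vantage along 3 paths.
Via Anchor: 100% × 94% = 94%.
Via Redfern: 55% × 6% = 3.3%.
Via Anchor → Redfern: 100% × 23% × 6% = 1.38%.
Total: 94% + 3.3% + 1.38% = 98.68%.

98.68%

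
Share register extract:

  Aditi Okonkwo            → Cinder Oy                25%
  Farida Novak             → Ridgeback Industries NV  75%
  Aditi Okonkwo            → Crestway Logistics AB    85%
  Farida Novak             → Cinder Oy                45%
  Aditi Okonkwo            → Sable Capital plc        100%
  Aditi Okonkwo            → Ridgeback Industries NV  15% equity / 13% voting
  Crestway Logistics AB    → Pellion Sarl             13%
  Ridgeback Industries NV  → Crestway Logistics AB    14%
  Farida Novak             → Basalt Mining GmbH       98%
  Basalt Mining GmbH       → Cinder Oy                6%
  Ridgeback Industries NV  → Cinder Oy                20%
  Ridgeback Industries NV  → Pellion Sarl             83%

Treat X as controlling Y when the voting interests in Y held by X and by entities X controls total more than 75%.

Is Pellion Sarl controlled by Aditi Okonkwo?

No

Aditi holds 85% of Crestway, so Aditi controls Crestway.
Aditi holds 100% of Sable, so Aditi controls Sable.
In Pellion, Aditi's side holds only 13%, not > 75%.
So Aditi does not control Pellion.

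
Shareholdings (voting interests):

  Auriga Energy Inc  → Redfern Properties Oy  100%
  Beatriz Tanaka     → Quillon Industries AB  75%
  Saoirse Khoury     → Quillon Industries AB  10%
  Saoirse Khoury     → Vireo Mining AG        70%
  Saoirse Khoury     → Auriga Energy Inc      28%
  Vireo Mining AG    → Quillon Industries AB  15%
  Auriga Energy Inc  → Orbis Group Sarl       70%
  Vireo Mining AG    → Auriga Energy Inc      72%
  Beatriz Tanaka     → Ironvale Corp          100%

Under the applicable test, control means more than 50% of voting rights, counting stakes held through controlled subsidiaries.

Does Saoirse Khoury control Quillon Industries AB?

Saoirse holds 70% of Vireo, so Saoirse controls Vireo.
Vireo and Saoirse together hold 72% + 28% = 100% of Auriga, so Saoirse controls Auriga.
Auriga holds 70% of Orbis, so Saoirse controls Orbis.
Auriga holds 100% of Redfern, so Saoirse controls Redfern.
In Quillon, Saoirse's side holds only 10% + 15% = 25%, not > 50%.
So Saoirse does not control Quillon.

No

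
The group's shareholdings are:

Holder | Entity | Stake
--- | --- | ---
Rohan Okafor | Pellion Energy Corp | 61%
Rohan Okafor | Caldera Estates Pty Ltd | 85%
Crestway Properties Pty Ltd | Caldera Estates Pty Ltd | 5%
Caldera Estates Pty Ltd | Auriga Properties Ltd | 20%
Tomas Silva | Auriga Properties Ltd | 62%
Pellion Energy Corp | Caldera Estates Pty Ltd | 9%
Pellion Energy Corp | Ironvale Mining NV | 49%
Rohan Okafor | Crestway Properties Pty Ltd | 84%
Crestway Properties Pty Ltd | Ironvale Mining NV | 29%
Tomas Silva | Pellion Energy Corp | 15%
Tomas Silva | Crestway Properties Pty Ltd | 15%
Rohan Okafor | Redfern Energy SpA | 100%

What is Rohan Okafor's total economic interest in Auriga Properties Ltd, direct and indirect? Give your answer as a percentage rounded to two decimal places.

Rohan reaches Auriga along 3 paths.
Via Crestway → Caldera: 84% × 5% × 20% = 0.84%.
Via Caldera: 85% × 20% = 17%.
Via Pellion → Caldera: 61% × 9% × 20% = 1.098%.
Total: 0.84% + 17% + 1.098% = 18.938%.
Rounded: 18.94%.

18.94%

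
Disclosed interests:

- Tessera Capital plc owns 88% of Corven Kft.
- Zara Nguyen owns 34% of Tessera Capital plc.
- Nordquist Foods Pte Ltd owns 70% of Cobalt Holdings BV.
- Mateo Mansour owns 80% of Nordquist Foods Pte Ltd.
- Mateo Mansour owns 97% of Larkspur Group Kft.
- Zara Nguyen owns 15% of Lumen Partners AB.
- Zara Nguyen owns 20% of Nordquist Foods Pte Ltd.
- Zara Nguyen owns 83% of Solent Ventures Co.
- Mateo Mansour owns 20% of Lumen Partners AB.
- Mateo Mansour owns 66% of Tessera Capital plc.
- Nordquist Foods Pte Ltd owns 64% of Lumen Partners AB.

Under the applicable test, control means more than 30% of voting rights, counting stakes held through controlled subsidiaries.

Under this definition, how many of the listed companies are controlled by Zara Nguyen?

3

Zara holds 34% of Tessera, so Zara controls Tessera.
Zara holds 83% of Solent, so Zara controls Solent.
Tessera holds 88% of Corven, so Zara controls Corven.
No other company's threshold is met.
Zara controls 3 companies.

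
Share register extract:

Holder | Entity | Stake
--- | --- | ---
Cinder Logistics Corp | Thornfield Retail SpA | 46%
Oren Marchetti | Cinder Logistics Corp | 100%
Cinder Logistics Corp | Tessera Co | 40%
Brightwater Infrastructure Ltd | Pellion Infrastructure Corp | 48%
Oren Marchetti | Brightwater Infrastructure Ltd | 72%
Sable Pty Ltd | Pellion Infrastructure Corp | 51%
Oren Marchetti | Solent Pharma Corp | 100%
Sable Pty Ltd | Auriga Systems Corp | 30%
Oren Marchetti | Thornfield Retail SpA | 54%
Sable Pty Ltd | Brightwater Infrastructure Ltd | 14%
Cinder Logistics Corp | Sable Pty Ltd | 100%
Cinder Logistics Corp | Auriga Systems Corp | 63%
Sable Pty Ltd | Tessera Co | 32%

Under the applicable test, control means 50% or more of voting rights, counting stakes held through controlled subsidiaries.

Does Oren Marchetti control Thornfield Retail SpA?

Yes

Oren holds 100% of Cinder, so Oren controls Cinder.
Cinder and Oren together hold 46% + 54% = 100% of Thornfield, so Oren controls Thornfield.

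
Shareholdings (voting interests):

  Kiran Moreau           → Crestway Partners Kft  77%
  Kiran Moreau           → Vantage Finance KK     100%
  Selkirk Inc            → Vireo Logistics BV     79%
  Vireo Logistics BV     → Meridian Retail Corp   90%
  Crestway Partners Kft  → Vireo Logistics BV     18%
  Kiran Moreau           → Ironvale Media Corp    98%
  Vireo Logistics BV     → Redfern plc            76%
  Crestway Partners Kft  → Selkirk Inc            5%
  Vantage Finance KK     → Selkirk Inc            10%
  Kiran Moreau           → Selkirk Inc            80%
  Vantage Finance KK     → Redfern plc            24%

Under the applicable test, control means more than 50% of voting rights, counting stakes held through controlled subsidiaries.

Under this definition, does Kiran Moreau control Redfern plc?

Yes

Kiran holds 77% of Crestway, so Kiran controls Crestway.
Kiran holds 100% of Vantage, so Kiran controls Vantage.
Kiran and Vantage and Crestway together hold 80% + 10% + 5% = 95% of Selkirk, so Kiran controls Selkirk.
Selkirk and Crestway together hold 79% + 18% = 97% of Vireo, so Kiran controls Vireo.
Vantage and Vireo together hold 24% + 76% = 100% of Redfern, so Kiran controls Redfern.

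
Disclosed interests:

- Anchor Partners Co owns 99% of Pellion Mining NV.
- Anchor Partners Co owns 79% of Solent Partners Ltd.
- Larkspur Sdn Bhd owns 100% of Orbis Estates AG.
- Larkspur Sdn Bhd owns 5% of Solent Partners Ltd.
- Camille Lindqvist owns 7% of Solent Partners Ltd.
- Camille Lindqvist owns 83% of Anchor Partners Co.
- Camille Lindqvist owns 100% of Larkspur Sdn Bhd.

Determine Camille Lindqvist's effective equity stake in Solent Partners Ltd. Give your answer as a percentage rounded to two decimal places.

77.57%

Camille reaches Solent along 3 paths.
Direct stake: 7% = 7%.
Via Anchor: 83% × 79% = 65.57%.
Via Larkspur: 100% × 5% = 5%.
Total: 7% + 65.57% + 5% = 77.57%.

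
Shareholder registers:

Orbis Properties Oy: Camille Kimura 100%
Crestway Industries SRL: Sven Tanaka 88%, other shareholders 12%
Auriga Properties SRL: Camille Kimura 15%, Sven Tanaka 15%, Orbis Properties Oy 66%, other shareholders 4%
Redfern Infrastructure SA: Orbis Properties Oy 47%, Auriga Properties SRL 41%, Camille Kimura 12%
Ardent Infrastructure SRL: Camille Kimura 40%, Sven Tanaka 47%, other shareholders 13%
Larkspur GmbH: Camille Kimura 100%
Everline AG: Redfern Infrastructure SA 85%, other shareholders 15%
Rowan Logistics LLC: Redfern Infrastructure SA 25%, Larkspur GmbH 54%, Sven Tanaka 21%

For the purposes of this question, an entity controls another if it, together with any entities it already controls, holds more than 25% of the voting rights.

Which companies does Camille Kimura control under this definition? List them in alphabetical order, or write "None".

Ardent Infrastructure SRL, Auriga Properties SRL, Everline AG, Larkspur GmbH, Orbis Properties Oy, Redfern Infrastructure SA, Rowan Logistics LLC

Camille holds 100% of Orbis, so Camille controls Orbis.
Camille and Orbis together hold 15% + 66% = 81% of Auriga, so Camille controls Auriga.
Orbis and Auriga and Camille together hold 47% + 41% + 12% = 100% of Redfern, so Camille controls Redfern.
Camille holds 40% of Ardent, so Camille controls Ardent.
Camille holds 100% of Larkspur, so Camille controls Larkspur.
Redfern holds 85% of Everline, so Camille controls Everline.
Redfern and Larkspur together hold 25% + 54% = 79% of Rowan, so Camille controls Rowan.
No other company's threshold is met.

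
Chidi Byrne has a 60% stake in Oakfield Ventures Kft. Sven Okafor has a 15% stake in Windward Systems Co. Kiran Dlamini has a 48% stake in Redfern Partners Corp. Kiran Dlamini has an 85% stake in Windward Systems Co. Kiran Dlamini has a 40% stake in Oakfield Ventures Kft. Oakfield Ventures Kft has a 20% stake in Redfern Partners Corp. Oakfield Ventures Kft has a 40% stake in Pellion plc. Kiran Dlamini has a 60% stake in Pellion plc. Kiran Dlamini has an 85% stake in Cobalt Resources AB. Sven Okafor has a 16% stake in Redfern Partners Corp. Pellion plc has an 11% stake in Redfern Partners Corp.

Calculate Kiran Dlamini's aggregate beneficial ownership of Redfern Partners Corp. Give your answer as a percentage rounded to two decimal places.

64.36%

Kiran reaches Redfern along 4 paths.
Via Oakfield → Pellion: 40% × 40% × 11% = 1.76%.
Via Pellion: 60% × 11% = 6.6%.
Via Oakfield: 40% × 20% = 8%.
Direct stake: 48% = 48%.
Total: 1.76% + 6.6% + 8% + 48% = 64.36%.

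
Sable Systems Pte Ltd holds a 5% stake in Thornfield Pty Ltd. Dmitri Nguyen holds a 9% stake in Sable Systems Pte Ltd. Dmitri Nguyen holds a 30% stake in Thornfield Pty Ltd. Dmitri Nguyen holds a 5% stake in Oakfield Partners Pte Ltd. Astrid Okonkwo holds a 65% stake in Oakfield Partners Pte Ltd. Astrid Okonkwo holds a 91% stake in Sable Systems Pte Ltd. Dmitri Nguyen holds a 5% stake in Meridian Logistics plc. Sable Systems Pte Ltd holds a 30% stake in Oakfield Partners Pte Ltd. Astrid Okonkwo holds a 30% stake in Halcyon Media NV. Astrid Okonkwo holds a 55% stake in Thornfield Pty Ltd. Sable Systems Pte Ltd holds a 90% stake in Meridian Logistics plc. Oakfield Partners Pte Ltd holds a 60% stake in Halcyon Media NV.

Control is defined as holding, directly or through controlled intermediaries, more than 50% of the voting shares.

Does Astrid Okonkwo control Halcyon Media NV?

Yes

Astrid holds 91% of Sable, so Astrid controls Sable.
Sable and Astrid together hold 30% + 65% = 95% of Oakfield, so Astrid controls Oakfield.
Oakfield and Astrid together hold 60% + 30% = 90% of Halcyon, so Astrid controls Halcyon.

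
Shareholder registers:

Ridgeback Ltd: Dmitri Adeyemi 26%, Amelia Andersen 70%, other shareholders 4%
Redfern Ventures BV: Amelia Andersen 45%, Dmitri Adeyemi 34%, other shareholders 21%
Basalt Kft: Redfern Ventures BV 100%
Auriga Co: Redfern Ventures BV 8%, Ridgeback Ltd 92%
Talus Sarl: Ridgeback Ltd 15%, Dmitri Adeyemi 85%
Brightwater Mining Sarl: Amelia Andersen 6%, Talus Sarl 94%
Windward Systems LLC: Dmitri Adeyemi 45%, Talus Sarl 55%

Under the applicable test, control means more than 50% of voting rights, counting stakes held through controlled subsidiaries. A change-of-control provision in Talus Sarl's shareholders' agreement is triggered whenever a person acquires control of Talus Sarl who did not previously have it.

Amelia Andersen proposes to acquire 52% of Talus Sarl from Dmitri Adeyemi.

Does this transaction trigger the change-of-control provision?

Yes

The purchase adds only to Amelia's holdings (Dmitri's stake shrinks), so Amelia is the only person who could newly come to control Talus.
Amelia holds 70% of Ridgeback, so Amelia controls Ridgeback.
Ridgeback holds 92% of Auriga, so Amelia controls Auriga.
In Talus, Amelia's side holds only 15%, not > 50%.
So before the transaction, Amelia does not control Talus.
After the purchase, Amelia holds 52% of Talus directly, and Dmitri's stake falls to 33%.
Ridgeback and Amelia together hold 15% + 52% = 67% of Talus, so Amelia controls Talus.
Amelia did not control Talus before and does after, so the clause is triggered.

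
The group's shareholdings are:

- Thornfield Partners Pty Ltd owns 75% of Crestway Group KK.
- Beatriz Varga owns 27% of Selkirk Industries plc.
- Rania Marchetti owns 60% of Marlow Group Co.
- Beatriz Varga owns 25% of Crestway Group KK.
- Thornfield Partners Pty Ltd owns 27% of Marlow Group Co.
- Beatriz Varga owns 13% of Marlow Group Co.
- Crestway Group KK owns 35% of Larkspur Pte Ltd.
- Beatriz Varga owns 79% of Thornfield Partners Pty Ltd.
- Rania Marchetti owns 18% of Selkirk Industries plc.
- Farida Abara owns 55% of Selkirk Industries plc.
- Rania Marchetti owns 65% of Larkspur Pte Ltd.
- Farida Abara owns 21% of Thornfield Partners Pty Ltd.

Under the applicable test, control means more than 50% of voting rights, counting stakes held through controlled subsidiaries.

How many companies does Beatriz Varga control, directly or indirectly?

2

Beatriz holds 79% of Thornfield, so Beatriz controls Thornfield.
Thornfield and Beatriz together hold 75% + 25% = 100% of Crestway, so Beatriz controls Crestway.
No other company's threshold is met.
Beatriz controls 2 companies.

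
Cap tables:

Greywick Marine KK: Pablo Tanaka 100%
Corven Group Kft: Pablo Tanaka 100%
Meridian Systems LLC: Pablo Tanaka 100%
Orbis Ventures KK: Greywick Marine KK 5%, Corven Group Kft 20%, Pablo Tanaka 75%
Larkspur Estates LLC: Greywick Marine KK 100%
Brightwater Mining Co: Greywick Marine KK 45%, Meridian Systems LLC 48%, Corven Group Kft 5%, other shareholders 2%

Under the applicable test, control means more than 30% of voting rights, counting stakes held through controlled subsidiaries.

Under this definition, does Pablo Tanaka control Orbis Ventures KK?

Yes

Pablo holds 100% of Greywick, so Pablo controls Greywick.
Pablo holds 100% of Corven, so Pablo controls Corven.
Greywick and Corven and Pablo together hold 5% + 20% + 75% = 100% of Orbis, so Pablo controls Orbis.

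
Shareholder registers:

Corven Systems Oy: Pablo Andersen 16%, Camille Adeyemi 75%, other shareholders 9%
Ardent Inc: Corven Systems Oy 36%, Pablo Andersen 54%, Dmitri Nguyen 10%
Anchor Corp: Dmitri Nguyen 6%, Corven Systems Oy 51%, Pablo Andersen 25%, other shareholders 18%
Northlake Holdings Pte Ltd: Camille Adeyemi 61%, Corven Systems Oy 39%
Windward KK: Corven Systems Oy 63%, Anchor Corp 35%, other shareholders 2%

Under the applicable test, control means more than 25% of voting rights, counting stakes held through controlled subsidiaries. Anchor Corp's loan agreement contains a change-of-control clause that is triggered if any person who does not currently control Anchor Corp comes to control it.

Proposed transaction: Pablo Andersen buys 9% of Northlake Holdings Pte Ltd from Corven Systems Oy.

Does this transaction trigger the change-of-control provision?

No

The purchase adds only to Pablo's holdings (Corven's stake shrinks), so Pablo is the only person who could newly come to control Anchor.
Pablo holds 54% of Ardent, so Pablo controls Ardent.
In Anchor, Pablo's side holds only 25%, not > 25%.
So before the transaction, Pablo does not control Anchor.
After the purchase, Pablo holds 9% of Northlake directly, and Corven's stake falls to 30%.
Pablo's side now holds 9% of Northlake, not > 25%, so Pablo still does not control Northlake.
After the transaction, Pablo's side holds 25% of Anchor, not > 25%, so Pablo still does not control Anchor.
No new person acquires control, so the clause is not triggered.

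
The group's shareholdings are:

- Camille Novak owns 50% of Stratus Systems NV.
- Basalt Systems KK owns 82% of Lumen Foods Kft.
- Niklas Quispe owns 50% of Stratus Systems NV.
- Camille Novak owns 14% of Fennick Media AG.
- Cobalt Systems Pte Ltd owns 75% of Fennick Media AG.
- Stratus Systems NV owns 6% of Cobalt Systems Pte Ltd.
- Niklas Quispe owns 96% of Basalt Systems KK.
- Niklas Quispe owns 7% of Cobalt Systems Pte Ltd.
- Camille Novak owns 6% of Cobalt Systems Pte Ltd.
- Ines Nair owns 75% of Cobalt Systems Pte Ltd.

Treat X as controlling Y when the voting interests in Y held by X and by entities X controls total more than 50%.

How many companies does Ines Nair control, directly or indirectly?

2

Ines holds 75% of Cobalt, so Ines controls Cobalt.
Cobalt holds 75% of Fennick, so Ines controls Fennick.
No other company's threshold is met.
Ines controls 2 companies.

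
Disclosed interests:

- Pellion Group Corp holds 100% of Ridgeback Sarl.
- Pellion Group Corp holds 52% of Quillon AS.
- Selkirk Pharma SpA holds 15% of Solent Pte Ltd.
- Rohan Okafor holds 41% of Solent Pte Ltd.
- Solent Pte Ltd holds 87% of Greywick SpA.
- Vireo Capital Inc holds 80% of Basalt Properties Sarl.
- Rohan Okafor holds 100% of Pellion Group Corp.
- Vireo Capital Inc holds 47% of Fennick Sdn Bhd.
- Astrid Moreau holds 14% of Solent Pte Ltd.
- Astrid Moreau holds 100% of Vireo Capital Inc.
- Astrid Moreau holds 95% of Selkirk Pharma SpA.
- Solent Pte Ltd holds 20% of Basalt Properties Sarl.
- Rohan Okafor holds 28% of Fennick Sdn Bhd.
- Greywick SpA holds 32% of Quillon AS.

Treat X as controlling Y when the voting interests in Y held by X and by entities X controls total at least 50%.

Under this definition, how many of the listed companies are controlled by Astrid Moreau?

Astrid holds 95% of Selkirk, so Astrid controls Selkirk.
Astrid holds 100% of Vireo, so Astrid controls Vireo.
Vireo holds 80% of Basalt, so Astrid controls Basalt.
No other company's threshold is met.
Astrid controls 3 companies.

3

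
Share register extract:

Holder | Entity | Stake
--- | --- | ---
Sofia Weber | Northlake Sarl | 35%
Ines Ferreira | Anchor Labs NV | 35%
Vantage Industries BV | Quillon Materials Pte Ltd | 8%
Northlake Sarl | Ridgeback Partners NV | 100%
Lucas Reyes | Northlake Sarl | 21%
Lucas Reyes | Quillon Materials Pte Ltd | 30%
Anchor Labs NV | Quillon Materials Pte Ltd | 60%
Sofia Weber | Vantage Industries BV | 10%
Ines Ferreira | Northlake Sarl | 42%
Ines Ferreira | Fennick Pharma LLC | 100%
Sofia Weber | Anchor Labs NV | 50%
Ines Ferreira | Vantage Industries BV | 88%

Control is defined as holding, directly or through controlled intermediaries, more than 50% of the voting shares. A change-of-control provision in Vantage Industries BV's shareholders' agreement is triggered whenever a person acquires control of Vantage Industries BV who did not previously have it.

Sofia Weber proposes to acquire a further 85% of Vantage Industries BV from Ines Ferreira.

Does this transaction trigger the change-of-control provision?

The purchase adds only to Sofia's holdings (Ines's stake shrinks), so Sofia is the only person who could newly come to control Vantage.
Sofia's largest direct stake is 50% in Anchor, which does not meet the threshold, so Sofia controls no company.
In Vantage, Sofia's side holds only 10%, not > 50%.
So before the transaction, Sofia does not control Vantage.
After the purchase, Sofia's direct stake in Vantage rises to 10% + 85% = 95%, and Ines's stake falls to 3%.
Sofia holds 95% of Vantage, so Sofia controls Vantage.
Sofia did not control Vantage before and does after, so the clause is triggered.

Yes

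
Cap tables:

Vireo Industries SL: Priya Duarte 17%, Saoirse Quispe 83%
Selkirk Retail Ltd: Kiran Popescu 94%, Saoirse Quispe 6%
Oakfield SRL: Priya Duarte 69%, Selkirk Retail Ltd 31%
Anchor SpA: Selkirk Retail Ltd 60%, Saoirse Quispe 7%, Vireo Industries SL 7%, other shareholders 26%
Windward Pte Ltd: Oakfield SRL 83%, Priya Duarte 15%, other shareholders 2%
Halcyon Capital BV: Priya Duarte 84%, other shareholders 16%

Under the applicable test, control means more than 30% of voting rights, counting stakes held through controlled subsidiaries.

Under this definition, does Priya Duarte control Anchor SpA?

Priya holds 69% of Oakfield, so Priya controls Oakfield.
Oakfield and Priya together hold 83% + 15% = 98% of Windward, so Priya controls Windward.
Priya holds 84% of Halcyon, so Priya controls Halcyon.
Neither Priya nor any entity Priya controls holds any voting interest in Anchor.
So Priya does not control Anchor.

No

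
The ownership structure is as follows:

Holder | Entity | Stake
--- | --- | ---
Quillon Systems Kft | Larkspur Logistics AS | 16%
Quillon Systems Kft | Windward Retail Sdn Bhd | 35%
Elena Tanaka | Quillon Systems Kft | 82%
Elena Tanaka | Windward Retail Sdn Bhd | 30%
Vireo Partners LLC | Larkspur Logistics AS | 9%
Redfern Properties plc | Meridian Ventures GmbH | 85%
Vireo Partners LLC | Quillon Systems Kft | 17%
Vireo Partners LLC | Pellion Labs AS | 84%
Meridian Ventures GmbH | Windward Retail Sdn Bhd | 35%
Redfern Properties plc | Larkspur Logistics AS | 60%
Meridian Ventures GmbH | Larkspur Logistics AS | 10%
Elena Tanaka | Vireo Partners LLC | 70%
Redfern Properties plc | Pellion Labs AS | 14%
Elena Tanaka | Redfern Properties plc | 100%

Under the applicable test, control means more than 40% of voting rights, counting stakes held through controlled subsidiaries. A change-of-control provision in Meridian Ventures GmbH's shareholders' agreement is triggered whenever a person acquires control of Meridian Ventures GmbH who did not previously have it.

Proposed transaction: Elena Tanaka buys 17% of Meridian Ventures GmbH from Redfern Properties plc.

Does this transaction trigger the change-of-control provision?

No

The purchase adds only to Elena's holdings (Redfern's stake shrinks), so Elena is the only person who could newly come to control Meridian.
Elena holds 100% of Redfern, so Elena controls Redfern.
Redfern holds 85% of Meridian, so Elena controls Meridian.
So Elena already controls Meridian before the transaction.
After the purchase, Elena holds 17% of Meridian directly, and Redfern's stake falls to 68%.
Elena controlled Meridian already, so this is not a new person acquiring control; every other person's position is unchanged or reduced.
No new person acquires control, so the clause is not triggered.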